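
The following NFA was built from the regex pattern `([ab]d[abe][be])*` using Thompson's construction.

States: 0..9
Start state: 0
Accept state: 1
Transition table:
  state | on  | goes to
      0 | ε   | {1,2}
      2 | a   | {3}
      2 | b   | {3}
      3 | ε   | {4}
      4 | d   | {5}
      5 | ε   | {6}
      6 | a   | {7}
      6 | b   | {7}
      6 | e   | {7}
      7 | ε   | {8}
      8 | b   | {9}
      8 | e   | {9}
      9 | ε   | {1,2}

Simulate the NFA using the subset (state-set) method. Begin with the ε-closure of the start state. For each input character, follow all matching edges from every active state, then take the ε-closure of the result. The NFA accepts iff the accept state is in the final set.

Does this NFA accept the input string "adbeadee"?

initial (ε-close {0}): {0,1,2}
'a' @ 1: {3,4}
'd' @ 2: {5,6}
'b' @ 3: {7,8}
'e' @ 4: {1,2,9}  ✓accept
'a' @ 5: {3,4}
'd' @ 6: {5,6}
'e' @ 7: {7,8}
'e' @ 8: {1,2,9}  ✓accept
after full input: {1,2,9}  (accept=1 in)

Answer: ACCEPT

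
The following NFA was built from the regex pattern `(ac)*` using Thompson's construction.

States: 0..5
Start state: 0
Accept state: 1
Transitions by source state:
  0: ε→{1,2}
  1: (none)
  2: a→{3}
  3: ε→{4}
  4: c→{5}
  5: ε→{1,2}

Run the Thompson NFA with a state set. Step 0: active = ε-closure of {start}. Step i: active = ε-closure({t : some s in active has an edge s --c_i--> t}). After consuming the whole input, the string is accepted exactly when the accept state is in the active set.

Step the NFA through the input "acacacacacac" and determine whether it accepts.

start: ε-closure({0}) = {0,1,2}
'a' @ 1: {3,4}
'c' @ 2: {1,2,5}  (accept∈set)
'a' @ 3: {3,4}
'c' @ 4: {1,2,5}  (accept∈set)
'a' @ 5: {3,4}
'c' @ 6: {1,2,5}  (accept∈set)
'a' @ 7: {3,4}
'c' @ 8: {1,2,5}  (accept∈set)
'a' @ 9: {3,4}
'c' @ 10: {1,2,5}  (accept∈set)
'a' @ 11: {3,4}
'c' @ 12: {1,2,5}  (accept∈set)
end set {1,2,5} — state 1 in

Answer: ACCEPT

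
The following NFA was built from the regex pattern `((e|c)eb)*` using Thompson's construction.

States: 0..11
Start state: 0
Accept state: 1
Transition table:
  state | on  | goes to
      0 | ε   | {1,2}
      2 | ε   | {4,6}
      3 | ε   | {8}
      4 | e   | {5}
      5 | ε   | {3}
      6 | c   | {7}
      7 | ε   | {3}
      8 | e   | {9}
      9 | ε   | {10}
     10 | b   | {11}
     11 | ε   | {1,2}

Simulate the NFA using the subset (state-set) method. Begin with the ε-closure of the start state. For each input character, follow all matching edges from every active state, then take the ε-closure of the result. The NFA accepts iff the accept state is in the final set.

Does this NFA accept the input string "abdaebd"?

Answer: REJECT

Derivation:
S₀ = ε-closure({0}) = {0,1,2,4,6}
'a' @ 1: {}  — dead — no transitions
rest 'bdaebd' ignored (set empty)
end set {} — state 1 not in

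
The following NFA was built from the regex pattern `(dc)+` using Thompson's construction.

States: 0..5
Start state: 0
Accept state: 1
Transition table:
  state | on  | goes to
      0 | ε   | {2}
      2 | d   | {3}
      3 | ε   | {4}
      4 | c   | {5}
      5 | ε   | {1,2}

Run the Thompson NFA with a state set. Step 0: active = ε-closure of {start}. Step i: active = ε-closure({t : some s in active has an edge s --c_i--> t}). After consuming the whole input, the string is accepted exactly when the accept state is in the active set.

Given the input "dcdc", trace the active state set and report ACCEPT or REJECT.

start: ε-closure({0}) = {0,2}
'd' @ 1: {3,4}
'c' @ 2: {1,2,5}  ✓accept
'd' @ 3: {3,4}
'c' @ 4: {1,2,5}  ✓accept
end set {1,2,5} — state 1 in

Answer: ACCEPT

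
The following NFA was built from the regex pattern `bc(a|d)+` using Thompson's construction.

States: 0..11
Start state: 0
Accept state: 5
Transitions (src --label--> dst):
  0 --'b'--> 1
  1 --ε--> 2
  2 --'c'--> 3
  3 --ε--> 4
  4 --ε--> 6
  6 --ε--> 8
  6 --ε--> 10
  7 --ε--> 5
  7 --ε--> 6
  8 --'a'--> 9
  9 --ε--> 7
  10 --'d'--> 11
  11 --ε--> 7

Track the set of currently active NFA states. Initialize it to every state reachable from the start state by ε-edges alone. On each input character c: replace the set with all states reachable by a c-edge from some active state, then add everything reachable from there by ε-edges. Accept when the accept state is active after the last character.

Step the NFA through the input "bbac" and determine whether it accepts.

Answer: REJECT

Derivation:
S₀ = ε-closure({0}) = {0}
'b' @ 1: {1,2}
'b' @ 2: {}  — dead — no transitions
rest 'ac' ignored (set empty)
end set {} — state 5 not in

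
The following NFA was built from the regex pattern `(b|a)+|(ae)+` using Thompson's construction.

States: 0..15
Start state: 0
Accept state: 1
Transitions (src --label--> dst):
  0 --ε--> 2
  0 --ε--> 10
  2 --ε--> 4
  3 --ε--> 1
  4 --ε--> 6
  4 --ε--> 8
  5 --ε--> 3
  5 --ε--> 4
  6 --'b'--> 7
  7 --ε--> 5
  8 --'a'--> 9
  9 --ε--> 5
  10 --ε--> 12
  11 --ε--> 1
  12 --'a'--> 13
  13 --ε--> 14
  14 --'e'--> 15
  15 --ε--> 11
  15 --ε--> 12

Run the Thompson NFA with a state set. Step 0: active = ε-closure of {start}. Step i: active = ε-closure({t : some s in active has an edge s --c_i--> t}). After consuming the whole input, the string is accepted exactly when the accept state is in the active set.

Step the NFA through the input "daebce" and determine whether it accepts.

Answer: REJECT

Derivation:
S₀ = ε-closure({0}) = {0,2,4,6,8,10,12}
'd' @ 1: {}  — state set empty
rest 'aebce' ignored (set empty)
end set {} — state 1 not in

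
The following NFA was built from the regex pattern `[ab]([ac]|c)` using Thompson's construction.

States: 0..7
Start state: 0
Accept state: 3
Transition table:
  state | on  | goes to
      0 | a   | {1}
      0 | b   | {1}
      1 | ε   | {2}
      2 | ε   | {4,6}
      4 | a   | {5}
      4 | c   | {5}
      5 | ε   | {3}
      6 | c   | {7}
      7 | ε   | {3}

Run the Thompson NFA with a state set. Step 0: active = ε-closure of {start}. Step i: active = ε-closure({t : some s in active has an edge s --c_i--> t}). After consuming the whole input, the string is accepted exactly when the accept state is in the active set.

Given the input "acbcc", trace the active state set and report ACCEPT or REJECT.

start: ε-closure({0}) = {0}
'a' @ 1: {1,2,4,6}
'c' @ 2: {3,5,7}  (accept∈set)
'b' @ 3: {}  — state set empty
rest 'cc' ignored (set empty)
after full input: {}  (accept=3 not in)

Answer: REJECT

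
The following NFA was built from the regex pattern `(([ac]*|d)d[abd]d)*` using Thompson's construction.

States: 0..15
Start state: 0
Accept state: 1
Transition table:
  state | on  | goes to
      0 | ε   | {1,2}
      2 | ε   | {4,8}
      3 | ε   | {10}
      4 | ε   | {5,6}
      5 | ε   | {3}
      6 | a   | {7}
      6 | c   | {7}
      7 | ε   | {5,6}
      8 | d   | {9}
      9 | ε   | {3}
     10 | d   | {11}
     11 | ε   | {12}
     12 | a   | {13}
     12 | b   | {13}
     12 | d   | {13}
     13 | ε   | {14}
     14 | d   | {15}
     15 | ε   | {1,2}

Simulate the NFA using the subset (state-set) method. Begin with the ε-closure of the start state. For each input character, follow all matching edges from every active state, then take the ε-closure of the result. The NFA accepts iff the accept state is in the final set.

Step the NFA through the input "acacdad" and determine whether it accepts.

Answer: ACCEPT

Derivation:
start: ε-closure({0}) = {0,1,2,3,4,5,6,8,10}
'a' @ 1: {3,5,6,7,10}
'c' @ 2: {3,5,6,7,10}
'a' @ 3: {3,5,6,7,10}
'c' @ 4: {3,5,6,7,10}
'd' @ 5: {11,12}
'a' @ 6: {13,14}
'd' @ 7: {1,2,3,4,5,6,8,10,15}  [accepting]
end set {1,2,3,4,5,6,8,10,15} — state 1 in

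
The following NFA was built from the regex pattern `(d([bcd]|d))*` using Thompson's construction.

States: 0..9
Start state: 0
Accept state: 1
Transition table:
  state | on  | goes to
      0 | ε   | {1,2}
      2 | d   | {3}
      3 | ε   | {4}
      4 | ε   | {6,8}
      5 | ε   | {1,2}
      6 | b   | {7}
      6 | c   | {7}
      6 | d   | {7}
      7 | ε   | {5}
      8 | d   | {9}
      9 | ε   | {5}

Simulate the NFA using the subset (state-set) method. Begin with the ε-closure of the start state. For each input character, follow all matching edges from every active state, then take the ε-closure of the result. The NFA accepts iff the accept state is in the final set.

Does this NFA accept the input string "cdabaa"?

initial (ε-close {0}): {0,1,2}
'c' @ 1: {}  — no active states
rest 'dabaa' ignored (set empty)
after full input: {}  (accept=1 not in)

Answer: REJECT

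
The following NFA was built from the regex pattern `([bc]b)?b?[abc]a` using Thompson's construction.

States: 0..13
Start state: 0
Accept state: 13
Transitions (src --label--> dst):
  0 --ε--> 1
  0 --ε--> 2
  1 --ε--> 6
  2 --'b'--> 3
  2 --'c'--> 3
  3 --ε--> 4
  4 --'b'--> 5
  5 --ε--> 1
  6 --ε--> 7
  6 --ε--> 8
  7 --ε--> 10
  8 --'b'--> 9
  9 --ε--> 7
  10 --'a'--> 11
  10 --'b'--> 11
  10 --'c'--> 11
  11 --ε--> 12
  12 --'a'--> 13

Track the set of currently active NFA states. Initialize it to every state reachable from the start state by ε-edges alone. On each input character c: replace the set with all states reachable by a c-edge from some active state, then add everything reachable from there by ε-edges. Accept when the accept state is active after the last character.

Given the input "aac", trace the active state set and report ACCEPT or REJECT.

Answer: REJECT

Trace:
S₀ = ε-closure({0}) = {0,1,2,6,7,8,10}
'a' @ 1: {11,12}
'a' @ 2: {13}  [accepting]
'c' @ 3: {}  — no active states
final: {}; accept 13 not in set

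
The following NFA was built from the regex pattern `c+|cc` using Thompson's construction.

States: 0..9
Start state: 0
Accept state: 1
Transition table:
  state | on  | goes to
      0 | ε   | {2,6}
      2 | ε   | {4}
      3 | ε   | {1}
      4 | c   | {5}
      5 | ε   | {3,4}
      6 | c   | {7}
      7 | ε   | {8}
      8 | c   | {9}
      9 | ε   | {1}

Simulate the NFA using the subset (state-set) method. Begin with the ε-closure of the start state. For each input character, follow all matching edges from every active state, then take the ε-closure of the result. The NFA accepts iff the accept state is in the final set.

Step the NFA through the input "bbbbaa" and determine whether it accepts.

Answer: REJECT

Steps:
initial (ε-close {0}): {0,2,4,6}
'b' @ 1: {}  — dead — no transitions
rest 'bbbaa' ignored (set empty)
end set {} — state 1 not in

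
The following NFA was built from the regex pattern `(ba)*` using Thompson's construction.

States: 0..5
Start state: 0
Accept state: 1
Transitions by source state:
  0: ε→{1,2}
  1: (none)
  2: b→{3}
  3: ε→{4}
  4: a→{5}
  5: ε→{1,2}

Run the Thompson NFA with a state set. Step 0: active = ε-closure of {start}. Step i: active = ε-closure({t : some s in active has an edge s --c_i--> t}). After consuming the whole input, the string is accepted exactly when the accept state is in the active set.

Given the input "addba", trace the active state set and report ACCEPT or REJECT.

S₀ = ε-closure({0}) = {0,1,2}
'a' @ 1: {}  — dead — no transitions
rest 'ddba' ignored (set empty)
after full input: {}  (accept=1 not in)

Answer: REJECT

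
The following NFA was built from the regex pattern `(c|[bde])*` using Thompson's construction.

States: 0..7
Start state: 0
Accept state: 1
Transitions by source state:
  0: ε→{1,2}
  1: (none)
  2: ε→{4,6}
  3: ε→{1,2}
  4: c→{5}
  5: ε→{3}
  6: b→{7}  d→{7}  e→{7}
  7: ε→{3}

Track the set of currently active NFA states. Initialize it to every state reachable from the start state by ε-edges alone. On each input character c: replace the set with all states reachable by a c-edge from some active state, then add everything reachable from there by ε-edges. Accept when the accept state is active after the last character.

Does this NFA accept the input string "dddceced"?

initial (ε-close {0}): {0,1,2,4,6}
'd' @ 1: {1,2,3,4,6,7}  (accept∈set)
'd' @ 2: {1,2,3,4,6,7}  (accept∈set)
'd' @ 3: {1,2,3,4,6,7}  (accept∈set)
'c' @ 4: {1,2,3,4,5,6}  (accept∈set)
'e' @ 5: {1,2,3,4,6,7}  (accept∈set)
'c' @ 6: {1,2,3,4,5,6}  (accept∈set)
'e' @ 7: {1,2,3,4,6,7}  (accept∈set)
'd' @ 8: {1,2,3,4,6,7}  (accept∈set)
after full input: {1,2,3,4,6,7}  (accept=1 in)

Answer: ACCEPT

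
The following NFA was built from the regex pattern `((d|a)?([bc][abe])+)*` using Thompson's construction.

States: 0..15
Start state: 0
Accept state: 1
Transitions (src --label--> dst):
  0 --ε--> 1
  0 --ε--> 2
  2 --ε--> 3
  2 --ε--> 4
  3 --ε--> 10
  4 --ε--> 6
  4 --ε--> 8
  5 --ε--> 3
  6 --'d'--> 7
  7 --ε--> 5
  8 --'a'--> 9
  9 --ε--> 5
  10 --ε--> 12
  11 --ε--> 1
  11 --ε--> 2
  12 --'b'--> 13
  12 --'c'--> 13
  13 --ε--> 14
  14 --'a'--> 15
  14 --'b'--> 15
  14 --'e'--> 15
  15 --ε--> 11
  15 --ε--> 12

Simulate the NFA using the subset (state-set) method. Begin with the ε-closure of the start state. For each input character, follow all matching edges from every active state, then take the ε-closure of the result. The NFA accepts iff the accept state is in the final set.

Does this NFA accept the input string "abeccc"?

start: ε-closure({0}) = {0,1,2,3,4,6,8,10,12}
'a' @ 1: {3,5,9,10,12}
'b' @ 2: {13,14}
'e' @ 3: {1,2,3,4,6,8,10,11,12,15}  [accepting]
'c' @ 4: {13,14}
'c' @ 5: {}  — no active states
rest 'c' ignored (set empty)
after full input: {}  (accept=1 not in)

Answer: REJECT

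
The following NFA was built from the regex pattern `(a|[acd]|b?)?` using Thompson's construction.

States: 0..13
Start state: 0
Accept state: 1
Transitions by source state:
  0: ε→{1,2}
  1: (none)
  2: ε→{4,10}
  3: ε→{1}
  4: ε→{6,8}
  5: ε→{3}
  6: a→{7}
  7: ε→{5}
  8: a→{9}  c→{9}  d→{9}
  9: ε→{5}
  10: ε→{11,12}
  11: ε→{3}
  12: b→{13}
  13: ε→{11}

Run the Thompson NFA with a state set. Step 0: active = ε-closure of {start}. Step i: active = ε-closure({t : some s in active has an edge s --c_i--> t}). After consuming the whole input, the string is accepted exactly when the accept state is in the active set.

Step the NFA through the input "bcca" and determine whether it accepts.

start: ε-closure({0}) = {0,1,2,3,4,6,8,10,11,12}
'b' @ 1: {1,3,11,13}  ✓accept
'c' @ 2: {}  — state set empty
rest 'ca' ignored (set empty)
after full input: {}  (accept=1 not in)

Answer: REJECT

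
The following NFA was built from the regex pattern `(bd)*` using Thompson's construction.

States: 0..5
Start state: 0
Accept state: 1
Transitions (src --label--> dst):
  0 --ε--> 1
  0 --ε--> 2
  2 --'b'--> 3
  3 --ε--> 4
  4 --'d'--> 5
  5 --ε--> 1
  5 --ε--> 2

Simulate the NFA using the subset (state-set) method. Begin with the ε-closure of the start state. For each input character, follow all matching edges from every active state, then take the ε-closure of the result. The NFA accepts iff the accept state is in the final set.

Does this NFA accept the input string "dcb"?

Answer: REJECT

Steps:
start: ε-closure({0}) = {0,1,2}
'd' @ 1: {}  — dead — no transitions
rest 'cb' ignored (set empty)
final: {}; accept 1 not in set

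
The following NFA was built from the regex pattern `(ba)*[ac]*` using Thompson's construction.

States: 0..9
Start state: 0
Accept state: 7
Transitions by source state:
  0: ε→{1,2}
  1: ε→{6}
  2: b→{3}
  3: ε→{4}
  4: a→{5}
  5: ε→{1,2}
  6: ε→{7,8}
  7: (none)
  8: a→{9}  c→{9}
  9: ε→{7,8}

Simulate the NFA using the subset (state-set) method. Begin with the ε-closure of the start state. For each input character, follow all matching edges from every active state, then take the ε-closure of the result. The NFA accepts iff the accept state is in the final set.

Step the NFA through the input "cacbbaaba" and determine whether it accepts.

Answer: REJECT

Trace:
S₀ = ε-closure({0}) = {0,1,2,6,7,8}
'c' @ 1: {7,8,9}  ✓accept
'a' @ 2: {7,8,9}  ✓accept
'c' @ 3: {7,8,9}  ✓accept
'b' @ 4: {}  — state set empty
rest 'baaba' ignored (set empty)
after full input: {}  (accept=7 not in)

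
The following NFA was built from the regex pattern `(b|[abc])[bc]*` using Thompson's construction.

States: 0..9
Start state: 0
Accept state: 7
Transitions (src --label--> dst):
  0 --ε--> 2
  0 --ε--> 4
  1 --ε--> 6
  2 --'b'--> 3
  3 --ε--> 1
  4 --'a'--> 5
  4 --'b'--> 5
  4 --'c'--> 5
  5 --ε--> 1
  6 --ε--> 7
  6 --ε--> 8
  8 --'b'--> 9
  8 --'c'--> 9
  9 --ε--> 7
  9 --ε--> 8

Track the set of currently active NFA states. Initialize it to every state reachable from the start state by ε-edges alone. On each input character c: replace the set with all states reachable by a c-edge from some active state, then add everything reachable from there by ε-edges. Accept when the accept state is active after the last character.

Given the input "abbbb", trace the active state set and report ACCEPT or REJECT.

Answer: ACCEPT

Trace:
start: ε-closure({0}) = {0,2,4}
'a' @ 1: {1,5,6,7,8}  (accept∈set)
'b' @ 2: {7,8,9}  (accept∈set)
'b' @ 3: {7,8,9}  (accept∈set)
'b' @ 4: {7,8,9}  (accept∈set)
'b' @ 5: {7,8,9}  (accept∈set)
final: {7,8,9}; accept 7 in set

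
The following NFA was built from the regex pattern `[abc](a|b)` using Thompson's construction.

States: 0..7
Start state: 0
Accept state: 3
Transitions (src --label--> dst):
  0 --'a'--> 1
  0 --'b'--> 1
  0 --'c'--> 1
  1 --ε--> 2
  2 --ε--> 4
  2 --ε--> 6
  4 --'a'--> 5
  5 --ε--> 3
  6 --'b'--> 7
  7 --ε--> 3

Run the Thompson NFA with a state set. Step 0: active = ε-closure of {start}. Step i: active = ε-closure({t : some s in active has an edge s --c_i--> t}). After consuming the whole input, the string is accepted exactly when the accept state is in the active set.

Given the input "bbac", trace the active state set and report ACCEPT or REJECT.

start: ε-closure({0}) = {0}
'b' @ 1: {1,2,4,6}
'b' @ 2: {3,7}  ✓accept
'a' @ 3: {}  — state set empty
rest 'c' ignored (set empty)
final: {}; accept 3 not in set

Answer: REJECT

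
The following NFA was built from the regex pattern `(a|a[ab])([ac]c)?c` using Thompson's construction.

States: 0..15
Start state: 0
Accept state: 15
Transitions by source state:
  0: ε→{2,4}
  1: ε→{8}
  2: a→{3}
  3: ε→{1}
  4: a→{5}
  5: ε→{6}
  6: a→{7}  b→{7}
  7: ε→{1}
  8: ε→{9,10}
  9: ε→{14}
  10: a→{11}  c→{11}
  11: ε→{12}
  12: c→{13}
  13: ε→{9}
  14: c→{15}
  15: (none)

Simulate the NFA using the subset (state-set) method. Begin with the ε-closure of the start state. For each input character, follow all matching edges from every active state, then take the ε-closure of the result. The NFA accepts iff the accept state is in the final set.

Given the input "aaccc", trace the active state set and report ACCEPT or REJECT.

Answer: ACCEPT

Trace:
start: ε-closure({0}) = {0,2,4}
'a' @ 1: {1,3,5,6,8,9,10,14}
'a' @ 2: {1,7,8,9,10,11,12,14}
'c' @ 3: {9,11,12,13,14,15}  ✓accept
'c' @ 4: {9,13,14,15}  ✓accept
'c' @ 5: {15}  ✓accept
final: {15}; accept 15 in set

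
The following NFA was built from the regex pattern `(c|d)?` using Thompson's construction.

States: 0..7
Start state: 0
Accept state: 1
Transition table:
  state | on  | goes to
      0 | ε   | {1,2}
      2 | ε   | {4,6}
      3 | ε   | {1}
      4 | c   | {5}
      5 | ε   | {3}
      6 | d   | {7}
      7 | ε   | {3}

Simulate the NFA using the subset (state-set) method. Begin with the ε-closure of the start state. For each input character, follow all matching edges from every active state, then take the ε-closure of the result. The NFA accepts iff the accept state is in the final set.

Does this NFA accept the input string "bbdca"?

Answer: REJECT

Derivation:
start: ε-closure({0}) = {0,1,2,4,6}
'b' @ 1: {}  — state set empty
rest 'bdca' ignored (set empty)
final: {}; accept 1 not in set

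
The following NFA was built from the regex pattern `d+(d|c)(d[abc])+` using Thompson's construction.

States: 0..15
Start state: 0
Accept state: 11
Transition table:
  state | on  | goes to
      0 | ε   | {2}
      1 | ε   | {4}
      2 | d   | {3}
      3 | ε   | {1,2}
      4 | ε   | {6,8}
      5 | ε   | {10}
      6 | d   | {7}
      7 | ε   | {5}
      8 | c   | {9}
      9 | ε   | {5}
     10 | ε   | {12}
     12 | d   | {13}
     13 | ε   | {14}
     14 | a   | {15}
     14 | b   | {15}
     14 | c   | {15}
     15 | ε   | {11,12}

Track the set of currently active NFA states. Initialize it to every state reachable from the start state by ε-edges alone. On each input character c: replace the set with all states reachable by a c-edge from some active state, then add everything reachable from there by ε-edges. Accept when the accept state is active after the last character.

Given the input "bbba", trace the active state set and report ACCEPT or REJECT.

Answer: REJECT

Derivation:
start: ε-closure({0}) = {0,2}
'b' @ 1: {}  — state set empty
rest 'bba' ignored (set empty)
final: {}; accept 11 not in set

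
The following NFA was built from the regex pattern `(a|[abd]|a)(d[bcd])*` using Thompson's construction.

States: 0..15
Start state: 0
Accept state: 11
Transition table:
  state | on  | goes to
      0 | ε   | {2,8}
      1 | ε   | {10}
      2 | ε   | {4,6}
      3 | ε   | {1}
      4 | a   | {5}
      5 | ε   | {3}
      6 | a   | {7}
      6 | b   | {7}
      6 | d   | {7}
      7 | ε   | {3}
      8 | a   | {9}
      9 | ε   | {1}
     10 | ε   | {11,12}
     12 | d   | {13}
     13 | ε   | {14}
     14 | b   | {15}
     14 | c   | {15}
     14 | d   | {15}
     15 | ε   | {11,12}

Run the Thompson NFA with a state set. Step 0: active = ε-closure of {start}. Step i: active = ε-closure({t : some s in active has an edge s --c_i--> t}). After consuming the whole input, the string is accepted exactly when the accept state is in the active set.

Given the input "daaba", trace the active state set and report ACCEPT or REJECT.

Answer: REJECT

Steps:
start: ε-closure({0}) = {0,2,4,6,8}
'd' @ 1: {1,3,7,10,11,12}  (accept∈set)
'a' @ 2: {}  — no active states
rest 'aba' ignored (set empty)
end set {} — state 11 not in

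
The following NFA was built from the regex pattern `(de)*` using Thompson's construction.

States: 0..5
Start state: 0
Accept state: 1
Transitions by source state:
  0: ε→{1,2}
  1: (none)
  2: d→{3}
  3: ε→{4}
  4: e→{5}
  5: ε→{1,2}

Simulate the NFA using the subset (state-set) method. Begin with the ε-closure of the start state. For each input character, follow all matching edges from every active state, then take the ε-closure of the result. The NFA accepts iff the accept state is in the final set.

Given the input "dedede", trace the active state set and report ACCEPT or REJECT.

Answer: ACCEPT

Derivation:
start: ε-closure({0}) = {0,1,2}
'd' @ 1: {3,4}
'e' @ 2: {1,2,5}  ✓accept
'd' @ 3: {3,4}
'e' @ 4: {1,2,5}  ✓accept
'd' @ 5: {3,4}
'e' @ 6: {1,2,5}  ✓accept
end set {1,2,5} — state 1 in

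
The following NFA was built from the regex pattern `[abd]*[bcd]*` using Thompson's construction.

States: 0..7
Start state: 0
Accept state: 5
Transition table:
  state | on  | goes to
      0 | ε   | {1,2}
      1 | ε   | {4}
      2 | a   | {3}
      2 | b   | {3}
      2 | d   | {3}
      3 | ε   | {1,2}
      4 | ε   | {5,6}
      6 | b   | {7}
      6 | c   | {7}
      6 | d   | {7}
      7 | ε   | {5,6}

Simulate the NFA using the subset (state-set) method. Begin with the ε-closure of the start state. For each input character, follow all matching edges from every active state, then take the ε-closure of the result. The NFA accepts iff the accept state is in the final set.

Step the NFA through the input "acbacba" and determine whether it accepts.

initial (ε-close {0}): {0,1,2,4,5,6}
'a' @ 1: {1,2,3,4,5,6}  (accept∈set)
'c' @ 2: {5,6,7}  (accept∈set)
'b' @ 3: {5,6,7}  (accept∈set)
'a' @ 4: {}  — no active states
rest 'cba' ignored (set empty)
final: {}; accept 5 not in set

Answer: REJECT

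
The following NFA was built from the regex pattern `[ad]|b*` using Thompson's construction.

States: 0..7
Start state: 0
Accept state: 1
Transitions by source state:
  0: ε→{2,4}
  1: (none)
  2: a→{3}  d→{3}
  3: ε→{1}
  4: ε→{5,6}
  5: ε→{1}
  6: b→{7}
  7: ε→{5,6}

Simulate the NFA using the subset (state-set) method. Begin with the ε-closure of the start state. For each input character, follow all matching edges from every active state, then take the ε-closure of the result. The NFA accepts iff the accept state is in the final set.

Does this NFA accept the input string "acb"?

Answer: REJECT

Steps:
initial (ε-close {0}): {0,1,2,4,5,6}
'a' @ 1: {1,3}  (accept∈set)
'c' @ 2: {}  — no active states
rest 'b' ignored (set empty)
final: {}; accept 1 not in set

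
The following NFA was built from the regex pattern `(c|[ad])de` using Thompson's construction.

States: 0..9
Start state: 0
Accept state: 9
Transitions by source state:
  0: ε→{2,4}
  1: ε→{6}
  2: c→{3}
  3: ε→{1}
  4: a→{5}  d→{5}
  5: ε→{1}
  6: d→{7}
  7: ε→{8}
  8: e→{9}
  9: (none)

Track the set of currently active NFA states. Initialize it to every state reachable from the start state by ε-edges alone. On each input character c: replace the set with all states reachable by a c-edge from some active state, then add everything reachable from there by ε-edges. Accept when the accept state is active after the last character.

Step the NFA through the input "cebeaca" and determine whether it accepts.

S₀ = ε-closure({0}) = {0,2,4}
'c' @ 1: {1,3,6}
'e' @ 2: {}  — state set empty
rest 'beaca' ignored (set empty)
final: {}; accept 9 not in set

Answer: REJECT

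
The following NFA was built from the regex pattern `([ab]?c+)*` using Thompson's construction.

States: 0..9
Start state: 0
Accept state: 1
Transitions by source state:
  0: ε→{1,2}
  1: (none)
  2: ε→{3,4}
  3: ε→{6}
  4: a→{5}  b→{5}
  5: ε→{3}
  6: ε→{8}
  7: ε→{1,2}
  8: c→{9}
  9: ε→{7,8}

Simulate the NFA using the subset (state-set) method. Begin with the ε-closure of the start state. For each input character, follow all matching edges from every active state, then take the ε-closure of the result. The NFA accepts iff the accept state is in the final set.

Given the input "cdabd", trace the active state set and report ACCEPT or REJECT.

Answer: REJECT

Trace:
start: ε-closure({0}) = {0,1,2,3,4,6,8}
'c' @ 1: {1,2,3,4,6,7,8,9}  ✓accept
'd' @ 2: {}  — dead — no transitions
rest 'abd' ignored (set empty)
end set {} — state 1 not in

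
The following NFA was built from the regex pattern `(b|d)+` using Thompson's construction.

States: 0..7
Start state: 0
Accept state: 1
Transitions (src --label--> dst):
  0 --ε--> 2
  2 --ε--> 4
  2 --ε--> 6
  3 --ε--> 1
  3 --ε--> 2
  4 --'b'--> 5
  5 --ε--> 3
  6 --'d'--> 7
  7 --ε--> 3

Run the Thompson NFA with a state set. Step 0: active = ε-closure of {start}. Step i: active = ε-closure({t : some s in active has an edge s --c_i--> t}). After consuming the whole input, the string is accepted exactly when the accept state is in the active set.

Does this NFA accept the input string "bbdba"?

initial (ε-close {0}): {0,2,4,6}
'b' @ 1: {1,2,3,4,5,6}  [accepting]
'b' @ 2: {1,2,3,4,5,6}  [accepting]
'd' @ 3: {1,2,3,4,6,7}  [accepting]
'b' @ 4: {1,2,3,4,5,6}  [accepting]
'a' @ 5: {}  — dead — no transitions
final: {}; accept 1 not in set

Answer: REJECT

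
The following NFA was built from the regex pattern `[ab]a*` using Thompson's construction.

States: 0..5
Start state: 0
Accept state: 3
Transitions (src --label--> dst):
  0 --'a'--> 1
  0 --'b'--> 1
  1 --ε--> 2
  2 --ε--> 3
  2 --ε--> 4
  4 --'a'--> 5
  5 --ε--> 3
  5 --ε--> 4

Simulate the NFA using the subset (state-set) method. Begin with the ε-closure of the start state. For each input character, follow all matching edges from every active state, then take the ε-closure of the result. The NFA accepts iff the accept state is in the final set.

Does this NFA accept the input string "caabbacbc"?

start: ε-closure({0}) = {0}
'c' @ 1: {}  — state set empty
rest 'aabbacbc' ignored (set empty)
after full input: {}  (accept=3 not in)

Answer: REJECT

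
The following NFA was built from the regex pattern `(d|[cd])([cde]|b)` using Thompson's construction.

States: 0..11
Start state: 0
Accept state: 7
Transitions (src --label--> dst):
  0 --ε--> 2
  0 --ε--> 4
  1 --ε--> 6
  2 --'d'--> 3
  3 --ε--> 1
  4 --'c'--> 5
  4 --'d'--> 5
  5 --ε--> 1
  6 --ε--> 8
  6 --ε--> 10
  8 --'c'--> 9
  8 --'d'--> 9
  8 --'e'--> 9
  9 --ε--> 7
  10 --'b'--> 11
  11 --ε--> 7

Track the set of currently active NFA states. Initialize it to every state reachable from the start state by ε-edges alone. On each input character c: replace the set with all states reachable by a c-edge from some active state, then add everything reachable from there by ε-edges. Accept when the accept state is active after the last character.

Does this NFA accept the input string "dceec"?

start: ε-closure({0}) = {0,2,4}
'd' @ 1: {1,3,5,6,8,10}
'c' @ 2: {7,9}  (accept∈set)
'e' @ 3: {}  — no active states
rest 'ec' ignored (set empty)
final: {}; accept 7 not in set

Answer: REJECT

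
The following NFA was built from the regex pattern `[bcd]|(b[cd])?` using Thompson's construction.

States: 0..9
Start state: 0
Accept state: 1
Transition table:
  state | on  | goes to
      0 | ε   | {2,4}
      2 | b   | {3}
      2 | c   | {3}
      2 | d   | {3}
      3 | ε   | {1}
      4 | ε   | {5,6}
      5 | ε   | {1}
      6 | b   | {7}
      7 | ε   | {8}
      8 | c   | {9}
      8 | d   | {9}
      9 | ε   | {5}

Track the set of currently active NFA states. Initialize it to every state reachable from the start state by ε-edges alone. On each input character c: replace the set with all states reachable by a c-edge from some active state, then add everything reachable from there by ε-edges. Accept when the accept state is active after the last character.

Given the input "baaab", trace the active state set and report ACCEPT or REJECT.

initial (ε-close {0}): {0,1,2,4,5,6}
'b' @ 1: {1,3,7,8}  [accepting]
'a' @ 2: {}  — no active states
rest 'aab' ignored (set empty)
final: {}; accept 1 not in set

Answer: REJECT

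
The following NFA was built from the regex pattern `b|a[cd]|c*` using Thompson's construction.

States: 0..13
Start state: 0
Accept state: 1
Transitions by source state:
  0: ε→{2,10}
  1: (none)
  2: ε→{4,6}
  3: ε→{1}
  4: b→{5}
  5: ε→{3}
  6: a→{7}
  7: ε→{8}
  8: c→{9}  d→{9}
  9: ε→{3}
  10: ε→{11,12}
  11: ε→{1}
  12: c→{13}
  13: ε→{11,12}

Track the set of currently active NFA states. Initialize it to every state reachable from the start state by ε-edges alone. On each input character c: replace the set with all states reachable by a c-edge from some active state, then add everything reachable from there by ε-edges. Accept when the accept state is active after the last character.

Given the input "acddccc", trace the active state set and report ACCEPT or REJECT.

S₀ = ε-closure({0}) = {0,1,2,4,6,10,11,12}
'a' @ 1: {7,8}
'c' @ 2: {1,3,9}  (accept∈set)
'd' @ 3: {}  — state set empty
rest 'dccc' ignored (set empty)
end set {} — state 1 not in

Answer: REJECT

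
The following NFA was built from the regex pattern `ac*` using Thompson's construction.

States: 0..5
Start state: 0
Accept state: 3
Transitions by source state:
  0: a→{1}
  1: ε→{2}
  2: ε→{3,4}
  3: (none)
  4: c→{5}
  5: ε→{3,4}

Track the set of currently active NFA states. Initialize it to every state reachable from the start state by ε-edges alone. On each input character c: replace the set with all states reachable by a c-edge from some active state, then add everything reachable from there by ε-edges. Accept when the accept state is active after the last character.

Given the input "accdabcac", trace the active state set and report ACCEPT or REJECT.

S₀ = ε-closure({0}) = {0}
'a' @ 1: {1,2,3,4}  [accepting]
'c' @ 2: {3,4,5}  [accepting]
'c' @ 3: {3,4,5}  [accepting]
'd' @ 4: {}  — no active states
rest 'abcac' ignored (set empty)
after full input: {}  (accept=3 not in)

Answer: REJECT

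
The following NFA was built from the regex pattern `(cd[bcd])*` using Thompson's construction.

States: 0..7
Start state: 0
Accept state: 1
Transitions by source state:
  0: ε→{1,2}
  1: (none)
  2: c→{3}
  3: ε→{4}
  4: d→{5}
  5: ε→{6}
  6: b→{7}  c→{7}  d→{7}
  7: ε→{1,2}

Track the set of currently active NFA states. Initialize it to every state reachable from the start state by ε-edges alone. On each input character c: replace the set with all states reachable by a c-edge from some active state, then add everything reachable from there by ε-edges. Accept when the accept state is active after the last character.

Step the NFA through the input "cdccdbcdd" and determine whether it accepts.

initial (ε-close {0}): {0,1,2}
'c' @ 1: {3,4}
'd' @ 2: {5,6}
'c' @ 3: {1,2,7}  ✓accept
'c' @ 4: {3,4}
'd' @ 5: {5,6}
'b' @ 6: {1,2,7}  ✓accept
'c' @ 7: {3,4}
'd' @ 8: {5,6}
'd' @ 9: {1,2,7}  ✓accept
final: {1,2,7}; accept 1 in set

Answer: ACCEPT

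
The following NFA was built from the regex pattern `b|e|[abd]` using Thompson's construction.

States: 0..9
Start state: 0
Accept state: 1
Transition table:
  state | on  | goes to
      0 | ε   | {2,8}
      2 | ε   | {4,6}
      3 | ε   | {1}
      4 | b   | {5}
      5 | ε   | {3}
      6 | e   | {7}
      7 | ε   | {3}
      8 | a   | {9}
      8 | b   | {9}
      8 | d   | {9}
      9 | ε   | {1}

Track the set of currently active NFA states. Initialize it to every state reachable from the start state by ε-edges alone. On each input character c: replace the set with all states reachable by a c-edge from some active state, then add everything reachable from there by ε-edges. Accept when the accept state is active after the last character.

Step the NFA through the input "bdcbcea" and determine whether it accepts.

S₀ = ε-closure({0}) = {0,2,4,6,8}
'b' @ 1: {1,3,5,9}  [accepting]
'd' @ 2: {}  — dead — no transitions
rest 'cbcea' ignored (set empty)
end set {} — state 1 not in

Answer: REJECT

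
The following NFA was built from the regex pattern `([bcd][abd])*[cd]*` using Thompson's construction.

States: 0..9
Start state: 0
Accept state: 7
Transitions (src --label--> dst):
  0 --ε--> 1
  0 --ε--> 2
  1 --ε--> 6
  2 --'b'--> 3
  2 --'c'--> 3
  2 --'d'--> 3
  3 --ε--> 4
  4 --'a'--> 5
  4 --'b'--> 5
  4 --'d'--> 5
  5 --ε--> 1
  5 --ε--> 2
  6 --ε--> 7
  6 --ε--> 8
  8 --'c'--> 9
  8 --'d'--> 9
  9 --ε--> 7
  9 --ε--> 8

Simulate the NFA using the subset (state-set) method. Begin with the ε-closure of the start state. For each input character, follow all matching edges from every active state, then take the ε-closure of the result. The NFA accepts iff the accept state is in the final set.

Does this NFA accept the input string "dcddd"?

initial (ε-close {0}): {0,1,2,6,7,8}
'd' @ 1: {3,4,7,8,9}  [accepting]
'c' @ 2: {7,8,9}  [accepting]
'd' @ 3: {7,8,9}  [accepting]
'd' @ 4: {7,8,9}  [accepting]
'd' @ 5: {7,8,9}  [accepting]
after full input: {7,8,9}  (accept=7 in)

Answer: ACCEPT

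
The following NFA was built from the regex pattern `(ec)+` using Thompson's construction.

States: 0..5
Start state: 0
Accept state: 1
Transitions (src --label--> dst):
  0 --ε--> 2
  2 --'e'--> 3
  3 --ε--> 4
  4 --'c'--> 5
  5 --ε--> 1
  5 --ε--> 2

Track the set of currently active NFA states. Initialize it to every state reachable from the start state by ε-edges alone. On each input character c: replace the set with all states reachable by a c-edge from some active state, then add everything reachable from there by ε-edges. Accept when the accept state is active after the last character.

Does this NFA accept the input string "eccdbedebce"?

initial (ε-close {0}): {0,2}
'e' @ 1: {3,4}
'c' @ 2: {1,2,5}  [accepting]
'c' @ 3: {}  — no active states
rest 'dbedebce' ignored (set empty)
end set {} — state 1 not in

Answer: REJECT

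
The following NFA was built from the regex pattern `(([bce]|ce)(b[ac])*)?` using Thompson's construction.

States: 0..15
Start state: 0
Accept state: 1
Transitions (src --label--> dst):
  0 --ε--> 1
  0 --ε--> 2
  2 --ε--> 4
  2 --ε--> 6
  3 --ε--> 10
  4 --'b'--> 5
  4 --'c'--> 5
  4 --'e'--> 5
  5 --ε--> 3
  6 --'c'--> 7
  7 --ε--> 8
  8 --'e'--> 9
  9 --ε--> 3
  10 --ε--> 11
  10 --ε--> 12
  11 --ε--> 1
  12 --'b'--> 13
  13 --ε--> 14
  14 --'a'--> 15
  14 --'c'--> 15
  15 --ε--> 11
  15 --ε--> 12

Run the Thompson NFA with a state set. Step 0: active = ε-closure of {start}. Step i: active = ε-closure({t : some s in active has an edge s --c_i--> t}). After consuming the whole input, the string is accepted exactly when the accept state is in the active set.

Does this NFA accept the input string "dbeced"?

Answer: REJECT

Derivation:
S₀ = ε-closure({0}) = {0,1,2,4,6}
'd' @ 1: {}  — dead — no transitions
rest 'beced' ignored (set empty)
end set {} — state 1 not in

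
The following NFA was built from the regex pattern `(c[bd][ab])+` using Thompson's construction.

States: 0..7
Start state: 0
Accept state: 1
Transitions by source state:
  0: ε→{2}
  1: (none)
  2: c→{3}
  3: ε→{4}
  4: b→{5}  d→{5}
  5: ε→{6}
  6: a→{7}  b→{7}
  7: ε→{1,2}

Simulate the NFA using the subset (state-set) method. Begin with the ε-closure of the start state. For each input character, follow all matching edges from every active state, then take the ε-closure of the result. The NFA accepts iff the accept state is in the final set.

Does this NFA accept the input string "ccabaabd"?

S₀ = ε-closure({0}) = {0,2}
'c' @ 1: {3,4}
'c' @ 2: {}  — no active states
rest 'abaabd' ignored (set empty)
after full input: {}  (accept=1 not in)

Answer: REJECT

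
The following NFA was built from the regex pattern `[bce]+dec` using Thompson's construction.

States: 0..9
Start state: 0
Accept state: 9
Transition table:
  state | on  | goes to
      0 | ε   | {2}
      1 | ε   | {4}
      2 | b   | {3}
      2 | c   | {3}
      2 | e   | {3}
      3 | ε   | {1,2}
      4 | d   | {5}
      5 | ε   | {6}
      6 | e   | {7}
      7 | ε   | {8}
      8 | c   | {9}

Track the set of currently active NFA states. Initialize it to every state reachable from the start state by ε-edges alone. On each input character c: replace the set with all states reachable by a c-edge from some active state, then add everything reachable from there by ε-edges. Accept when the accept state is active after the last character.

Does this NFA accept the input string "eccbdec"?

start: ε-closure({0}) = {0,2}
'e' @ 1: {1,2,3,4}
'c' @ 2: {1,2,3,4}
'c' @ 3: {1,2,3,4}
'b' @ 4: {1,2,3,4}
'd' @ 5: {5,6}
'e' @ 6: {7,8}
'c' @ 7: {9}  (accept∈set)
end set {9} — state 9 in

Answer: ACCEPT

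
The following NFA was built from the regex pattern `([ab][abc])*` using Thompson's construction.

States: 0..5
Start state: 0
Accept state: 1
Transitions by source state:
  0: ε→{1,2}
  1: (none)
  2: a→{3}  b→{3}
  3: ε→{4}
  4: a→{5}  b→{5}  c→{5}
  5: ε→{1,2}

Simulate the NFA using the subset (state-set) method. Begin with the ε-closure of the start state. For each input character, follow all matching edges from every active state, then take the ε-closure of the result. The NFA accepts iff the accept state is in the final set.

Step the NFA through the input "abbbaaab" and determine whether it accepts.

initial (ε-close {0}): {0,1,2}
'a' @ 1: {3,4}
'b' @ 2: {1,2,5}  [accepting]
'b' @ 3: {3,4}
'b' @ 4: {1,2,5}  [accepting]
'a' @ 5: {3,4}
'a' @ 6: {1,2,5}  [accepting]
'a' @ 7: {3,4}
'b' @ 8: {1,2,5}  [accepting]
end set {1,2,5} — state 1 in

Answer: ACCEPT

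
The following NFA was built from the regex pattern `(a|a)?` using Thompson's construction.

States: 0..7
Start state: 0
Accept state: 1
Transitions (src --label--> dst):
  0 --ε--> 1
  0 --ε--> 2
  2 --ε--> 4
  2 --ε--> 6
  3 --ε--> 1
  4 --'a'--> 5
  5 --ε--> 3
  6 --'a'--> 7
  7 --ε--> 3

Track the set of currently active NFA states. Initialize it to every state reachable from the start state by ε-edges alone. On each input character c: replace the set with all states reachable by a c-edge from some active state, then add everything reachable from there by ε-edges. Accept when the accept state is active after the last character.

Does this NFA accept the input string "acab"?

Answer: REJECT

Steps:
start: ε-closure({0}) = {0,1,2,4,6}
'a' @ 1: {1,3,5,7}  (accept∈set)
'c' @ 2: {}  — dead — no transitions
rest 'ab' ignored (set empty)
end set {} — state 1 not in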